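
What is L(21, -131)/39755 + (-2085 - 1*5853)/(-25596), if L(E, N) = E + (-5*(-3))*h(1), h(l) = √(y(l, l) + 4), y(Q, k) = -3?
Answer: 1953683/6281290 ≈ 0.31103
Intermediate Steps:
h(l) = 1 (h(l) = √(-3 + 4) = √1 = 1)
L(E, N) = 15 + E (L(E, N) = E - 5*(-3)*1 = E + 15*1 = E + 15 = 15 + E)
L(21, -131)/39755 + (-2085 - 1*5853)/(-25596) = (15 + 21)/39755 + (-2085 - 1*5853)/(-25596) = 36*(1/39755) + (-2085 - 5853)*(-1/25596) = 36/39755 - 7938*(-1/25596) = 36/39755 + 49/158 = 1953683/6281290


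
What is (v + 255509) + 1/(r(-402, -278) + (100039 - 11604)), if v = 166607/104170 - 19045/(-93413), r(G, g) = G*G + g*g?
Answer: 813833896152746449823/3185125191473830 ≈ 2.5551e+5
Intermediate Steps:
r(G, g) = G² + g²
v = 17547177341/9730832210 (v = 166607*(1/104170) - 19045*(-1/93413) = 166607/104170 + 19045/93413 = 17547177341/9730832210 ≈ 1.8033)
(v + 255509) + 1/(r(-402, -278) + (100039 - 11604)) = (17547177341/9730832210 + 255509) + 1/(((-402)² + (-278)²) + (100039 - 11604)) = 2486332754322231/9730832210 + 1/((161604 + 77284) + 88435) = 2486332754322231/9730832210 + 1/(238888 + 88435) = 2486332754322231/9730832210 + 1/327323 = 813833896152746449823/3185125191473830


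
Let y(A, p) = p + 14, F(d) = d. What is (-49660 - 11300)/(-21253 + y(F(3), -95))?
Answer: 30480/10667 ≈ 2.8574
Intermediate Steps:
y(A, p) = 14 + p
(-49660 - 11300)/(-21253 + y(F(3), -95)) = (-49660 - 11300)/(-21253 + (14 - 95)) = -60960/(-21253 - 81) = -60960/(-21334) = -60960*(-1/21334) = 30480/10667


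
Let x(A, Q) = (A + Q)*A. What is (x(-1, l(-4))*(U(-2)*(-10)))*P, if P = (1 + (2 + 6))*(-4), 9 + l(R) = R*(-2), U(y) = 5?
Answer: 3600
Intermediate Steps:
l(R) = -9 - 2*R (l(R) = -9 + R*(-2) = -9 - 2*R)
x(A, Q) = A*(A + Q)
P = -36 (P = (1 + 8)*(-4) = 9*(-4) = -36)
(x(-1, l(-4))*(U(-2)*(-10)))*P = ((-(-1 + (-9 - 2*(-4))))*(5*(-10)))*(-36) = (-(-1 + (-9 + 8))*(-50))*(-36) = (-(-1 - 1)*(-50))*(-36) = (-1*(-2)*(-50))*(-36) = (2*(-50))*(-36) = -100*(-36) = 3600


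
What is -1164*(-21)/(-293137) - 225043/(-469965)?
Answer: 54480605431/137764130205 ≈ 0.39546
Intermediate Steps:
-1164*(-21)/(-293137) - 225043/(-469965) = 24444*(-1/293137) - 225043*(-1/469965) = -24444/293137 + 225043/469965 = 54480605431/137764130205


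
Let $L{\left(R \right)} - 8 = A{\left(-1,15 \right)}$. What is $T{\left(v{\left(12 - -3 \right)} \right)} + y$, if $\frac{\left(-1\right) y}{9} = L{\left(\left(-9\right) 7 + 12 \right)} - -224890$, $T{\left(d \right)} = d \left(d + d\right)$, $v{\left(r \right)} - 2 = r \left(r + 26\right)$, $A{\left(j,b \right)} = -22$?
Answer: $-1262506$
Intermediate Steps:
$L{\left(R \right)} = -14$ ($L{\left(R \right)} = 8 - 22 = -14$)
$v{\left(r \right)} = 2 + r \left(26 + r\right)$ ($v{\left(r \right)} = 2 + r \left(r + 26\right) = 2 + r \left(26 + r\right)$)
$T{\left(d \right)} = 2 d^{2}$ ($T{\left(d \right)} = d 2 d = 2 d^{2}$)
$y = -2023884$ ($y = - 9 \left(-14 - -224890\right) = - 9 \left(-14 + 224890\right) = \left(-9\right) 224876 = -2023884$)
$T{\left(v{\left(12 - -3 \right)} \right)} + y = 2 \left(2 + \left(12 - -3\right)^{2} + 26 \left(12 - -3\right)\right)^{2} - 2023884 = 2 \left(2 + \left(12 + 3\right)^{2} + 26 \left(12 + 3\right)\right)^{2} - 2023884 = 2 \left(2 + 15^{2} + 26 \cdot 15\right)^{2} - 2023884 = 2 \left(2 + 225 + 390\right)^{2} - 2023884 = 2 \cdot 617^{2} - 2023884 = 2 \cdot 380689 - 2023884 = 761378 - 2023884 = -1262506$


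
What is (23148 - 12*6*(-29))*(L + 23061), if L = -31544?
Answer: -214076988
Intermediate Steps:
(23148 - 12*6*(-29))*(L + 23061) = (23148 - 12*6*(-29))*(-31544 + 23061) = (23148 - 72*(-29))*(-8483) = (23148 + 2088)*(-8483) = 25236*(-8483) = -214076988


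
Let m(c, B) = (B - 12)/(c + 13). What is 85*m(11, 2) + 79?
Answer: 523/12 ≈ 43.583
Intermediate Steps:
m(c, B) = (-12 + B)/(13 + c)
85*m(11, 2) + 79 = 85*((-12 + 2)/(13 + 11)) + 79 = 85*(-10/24) + 79 = 85*((1/24)*(-10)) + 79 = 85*(-5/12) + 79 = -425/12 + 79 = 523/12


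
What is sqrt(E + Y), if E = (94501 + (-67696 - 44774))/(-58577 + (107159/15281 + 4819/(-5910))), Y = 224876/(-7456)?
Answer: I*sqrt(725553837550817341975092076005254)/4929879975458908 ≈ 5.4638*I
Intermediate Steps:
Y = -56219/1864 (Y = 224876*(-1/7456) = -56219/1864 ≈ -30.160)
E = 1622793147990/5289570789119 (E = (94501 - 112470)/(-58577 + (107159*(1/15281) + 4819*(-1/5910))) = -17969/(-58577 + (107159/15281 - 4819/5910)) = -17969/(-58577 + 559670551/90310710) = -17969/(-5289570789119/90310710) = -17969*(-90310710/5289570789119) = 1622793147990/5289570789119 ≈ 0.30679)
sqrt(E + Y) = sqrt(1622793147990/5289570789119 - 56219/1864) = sqrt(-294349493765627701/9859759950917816) = I*sqrt(725553837550817341975092076005254)/4929879975458908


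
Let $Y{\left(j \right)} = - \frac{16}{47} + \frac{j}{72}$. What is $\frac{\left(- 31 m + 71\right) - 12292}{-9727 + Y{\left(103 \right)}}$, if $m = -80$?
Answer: $\frac{32963544}{32912479} \approx 1.0016$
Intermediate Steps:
$Y{\left(j \right)} = - \frac{16}{47} + \frac{j}{72}$ ($Y{\left(j \right)} = \left(-16\right) \frac{1}{47} + j \frac{1}{72} = - \frac{16}{47} + \frac{j}{72}$)
$\frac{\left(- 31 m + 71\right) - 12292}{-9727 + Y{\left(103 \right)}} = \frac{\left(\left(-31\right) \left(-80\right) + 71\right) - 12292}{-9727 + \left(- \frac{16}{47} + \frac{1}{72} \cdot 103\right)} = \frac{\left(2480 + 71\right) - 12292}{-9727 + \left(- \frac{16}{47} + \frac{103}{72}\right)} = \frac{2551 - 12292}{-9727 + \frac{3689}{3384}} = - \frac{9741}{- \frac{32912479}{3384}} = \left(-9741\right) \left(- \frac{3384}{32912479}\right) = \frac{32963544}{32912479}$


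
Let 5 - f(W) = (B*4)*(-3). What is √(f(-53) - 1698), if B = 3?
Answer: I*√1657 ≈ 40.706*I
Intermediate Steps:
f(W) = 41 (f(W) = 5 - 3*4*(-3) = 5 - 12*(-3) = 5 - 1*(-36) = 5 + 36 = 41)
√(f(-53) - 1698) = √(41 - 1698) = √(-1657) = I*√1657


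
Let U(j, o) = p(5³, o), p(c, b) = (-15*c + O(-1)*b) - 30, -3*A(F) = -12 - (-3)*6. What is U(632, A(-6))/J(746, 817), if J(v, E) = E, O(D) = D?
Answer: -1903/817 ≈ -2.3293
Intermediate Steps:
A(F) = -2 (A(F) = -(-12 - (-3)*6)/3 = -(-12 - 1*(-18))/3 = -(-12 + 18)/3 = -⅓*6 = -2)
p(c, b) = -30 - b - 15*c (p(c, b) = (-15*c - b) - 30 = (-b - 15*c) - 30 = -30 - b - 15*c)
U(j, o) = -1905 - o (U(j, o) = -30 - o - 15*5³ = -30 - o - 15*125 = -30 - o - 1875 = -1905 - o)
U(632, A(-6))/J(746, 817) = (-1905 - 1*(-2))/817 = (-1905 + 2)*(1/817) = -1903*1/817 = -1903/817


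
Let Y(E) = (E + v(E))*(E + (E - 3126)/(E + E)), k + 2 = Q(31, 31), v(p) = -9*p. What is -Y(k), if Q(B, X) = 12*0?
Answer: -12480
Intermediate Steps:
Q(B, X) = 0
k = -2 (k = -2 + 0 = -2)
Y(E) = -8*E*(E + (-3126 + E)/(2*E)) (Y(E) = (E - 9*E)*(E + (E - 3126)/(E + E)) = (-8*E)*(E + (-3126 + E)/((2*E))) = (-8*E)*(E + (-3126 + E)*(1/(2*E))) = (-8*E)*(E + (-3126 + E)/(2*E)) = -8*E*(E + (-3126 + E)/(2*E)))
-Y(k) = -(12504 - 8*(-2)**2 - 4*(-2)) = -(12504 - 8*4 + 8) = -(12504 - 32 + 8) = -1*12480 = -12480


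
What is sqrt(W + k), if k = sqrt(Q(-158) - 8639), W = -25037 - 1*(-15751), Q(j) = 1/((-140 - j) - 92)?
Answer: sqrt(-50850136 + 74*I*sqrt(47307238))/74 ≈ 0.48226 + 96.365*I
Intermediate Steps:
Q(j) = 1/(-232 - j)
W = -9286 (W = -25037 + 15751 = -9286)
k = I*sqrt(47307238)/74 (k = sqrt(-1/(232 - 158) - 8639) = sqrt(-1/74 - 8639) = sqrt(-639287/74) = I*sqrt(47307238)/74 ≈ 92.946*I)
sqrt(W + k) = sqrt(-9286 + I*sqrt(47307238)/74)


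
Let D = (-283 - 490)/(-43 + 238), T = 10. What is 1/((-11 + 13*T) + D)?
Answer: 195/22432 ≈ 0.0086929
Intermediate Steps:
D = -773/195 ≈ -3.9641
1/((-11 + 13*T) + D) = 1/((-11 + 13*10) - 773/195) = 1/((-11 + 130) - 773/195) = 1/(119 - 773/195) = 1/(22432/195) = 195/22432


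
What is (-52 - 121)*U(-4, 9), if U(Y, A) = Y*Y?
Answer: -2768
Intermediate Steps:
U(Y, A) = Y²
(-52 - 121)*U(-4, 9) = (-52 - 121)*(-4)² = -173*16 = -2768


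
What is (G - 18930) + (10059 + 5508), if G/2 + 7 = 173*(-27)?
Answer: -12719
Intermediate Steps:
G = -9356 (G = -14 + 2*(173*(-27)) = -14 + 2*(-4671) = -14 - 9342 = -9356)
(G - 18930) + (10059 + 5508) = (-9356 - 18930) + (10059 + 5508) = -28286 + 15567 = -12719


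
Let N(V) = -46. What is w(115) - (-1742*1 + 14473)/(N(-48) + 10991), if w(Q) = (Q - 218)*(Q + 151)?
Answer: -299883841/10945 ≈ -27399.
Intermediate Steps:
w(Q) = (-218 + Q)*(151 + Q)
w(115) - (-1742*1 + 14473)/(N(-48) + 10991) = (-32918 + 115² - 67*115) - (-1742*1 + 14473)/(-46 + 10991) = (-32918 + 13225 - 7705) - (-1742 + 14473)/10945 = -27398 - 12731/10945 = -299883841/10945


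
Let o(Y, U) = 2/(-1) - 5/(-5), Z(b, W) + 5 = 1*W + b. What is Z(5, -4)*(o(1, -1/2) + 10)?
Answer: -36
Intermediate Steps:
Z(b, W) = -5 + W + b (Z(b, W) = -5 + (1*W + b) = -5 + (W + b) = -5 + W + b)
o(Y, U) = -1 (o(Y, U) = 2*(-1) - 5*(-1/5) = -2 + 1 = -1)
Z(5, -4)*(o(1, -1/2) + 10) = (-5 - 4 + 5)*(-1 + 10) = -4*9 = -36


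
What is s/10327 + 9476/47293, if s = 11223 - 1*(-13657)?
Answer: 1274508492/488394811 ≈ 2.6096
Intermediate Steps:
s = 24880 (s = 11223 + 13657 = 24880)
s/10327 + 9476/47293 = 24880/10327 + 9476/47293 = 1274508492/488394811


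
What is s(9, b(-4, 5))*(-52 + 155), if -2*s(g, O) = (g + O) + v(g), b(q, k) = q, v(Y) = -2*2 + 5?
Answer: -309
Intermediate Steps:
v(Y) = 1 (v(Y) = -4 + 5 = 1)
s(g, O) = -½ - O/2 - g/2 (s(g, O) = -((g + O) + 1)/2 = -((O + g) + 1)/2 = -(1 + O + g)/2 = -½ - O/2 - g/2)
s(9, b(-4, 5))*(-52 + 155) = (-½ - ½*(-4) - ½*9)*(-52 + 155) = (-½ + 2 - 9/2)*103 = -3*103 = -309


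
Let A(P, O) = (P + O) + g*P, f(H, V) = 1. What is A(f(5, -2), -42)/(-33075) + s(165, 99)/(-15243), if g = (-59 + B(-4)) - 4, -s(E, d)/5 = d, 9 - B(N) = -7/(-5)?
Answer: 29735917/840270375 ≈ 0.035389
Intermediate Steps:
B(N) = 38/5 (B(N) = 9 - (-7)/(-5) = 9 - (-7)*(-1)/5 = 9 - 1*7/5 = 9 - 7/5 = 38/5)
s(E, d) = -5*d
g = -277/5 (g = (-59 + 38/5) - 4 = -257/5 - 4 = -277/5 ≈ -55.400)
A(P, O) = O - 272*P/5 (A(P, O) = (P + O) - 277*P/5 = (O + P) - 277*P/5 = O - 272*P/5)
A(f(5, -2), -42)/(-33075) + s(165, 99)/(-15243) = (-42 - 272/5*1)/(-33075) - 5*99/(-15243) = (-42 - 272/5)*(-1/33075) - 495*(-1/15243) = -482/5*(-1/33075) + 165/5081 = 482/165375 + 165/5081 = 29735917/840270375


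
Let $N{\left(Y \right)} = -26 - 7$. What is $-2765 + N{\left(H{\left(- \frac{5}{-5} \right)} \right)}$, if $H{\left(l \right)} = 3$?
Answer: $-2798$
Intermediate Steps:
$N{\left(Y \right)} = -33$ ($N{\left(Y \right)} = -26 - 7 = -33$)
$-2765 + N{\left(H{\left(- \frac{5}{-5} \right)} \right)} = -2765 - 33 = -2798$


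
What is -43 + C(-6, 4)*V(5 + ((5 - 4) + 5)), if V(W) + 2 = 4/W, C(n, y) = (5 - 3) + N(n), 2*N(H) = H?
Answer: -455/11 ≈ -41.364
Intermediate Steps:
N(H) = H/2
C(n, y) = 2 + n/2 (C(n, y) = (5 - 3) + n/2 = 2 + n/2)
V(W) = -2 + 4/W
-43 + C(-6, 4)*V(5 + ((5 - 4) + 5)) = -43 + (2 + (½)*(-6))*(-2 + 4/(5 + ((5 - 4) + 5))) = -43 + (2 - 3)*(-2 + 4/(5 + (1 + 5))) = -43 - (-2 + 4/(5 + 6)) = -43 - (-2 + 4/11) = -43 - 1*(-18/11) = -43 + 18/11 = -455/11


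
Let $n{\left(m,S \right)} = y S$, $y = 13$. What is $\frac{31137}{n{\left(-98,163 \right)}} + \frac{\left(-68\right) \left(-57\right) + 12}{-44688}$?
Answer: $\frac{28816908}{1972789} \approx 14.607$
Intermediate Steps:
$n{\left(m,S \right)} = 13 S$
$\frac{31137}{n{\left(-98,163 \right)}} + \frac{\left(-68\right) \left(-57\right) + 12}{-44688} = \frac{31137}{13 \cdot 163} + \frac{\left(-68\right) \left(-57\right) + 12}{-44688} = \frac{31137}{2119} + \left(3876 + 12\right) \left(- \frac{1}{44688}\right) = 31137 \cdot \frac{1}{2119} + 3888 \left(- \frac{1}{44688}\right) = \frac{31137}{2119} - \frac{81}{931} = \frac{28816908}{1972789}$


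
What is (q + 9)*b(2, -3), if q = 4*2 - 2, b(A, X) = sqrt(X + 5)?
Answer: 15*sqrt(2) ≈ 21.213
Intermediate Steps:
b(A, X) = sqrt(5 + X)
q = 6 (q = 8 - 2 = 6)
(q + 9)*b(2, -3) = (6 + 9)*sqrt(5 - 3) = 15*sqrt(2)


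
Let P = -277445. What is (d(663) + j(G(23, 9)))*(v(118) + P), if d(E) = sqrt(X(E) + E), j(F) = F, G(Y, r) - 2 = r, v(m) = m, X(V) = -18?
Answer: -3050597 - 277327*sqrt(645) ≈ -1.0094e+7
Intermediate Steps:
G(Y, r) = 2 + r
d(E) = sqrt(-18 + E)
(d(663) + j(G(23, 9)))*(v(118) + P) = (sqrt(-18 + 663) + (2 + 9))*(118 - 277445) = (sqrt(645) + 11)*(-277327) = (11 + sqrt(645))*(-277327) = -3050597 - 277327*sqrt(645)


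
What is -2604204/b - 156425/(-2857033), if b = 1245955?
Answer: -7245398255857/3559734551515 ≈ -2.0354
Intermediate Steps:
-2604204/b - 156425/(-2857033) = -2604204/1245955 - 156425/(-2857033) = -2604204*1/1245955 - 156425*(-1/2857033) = -2604204/1245955 + 156425/2857033 = -7245398255857/3559734551515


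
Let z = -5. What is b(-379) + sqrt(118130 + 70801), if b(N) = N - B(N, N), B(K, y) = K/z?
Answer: -2274/5 + sqrt(188931) ≈ -20.138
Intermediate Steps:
B(K, y) = -K/5 (B(K, y) = K/(-5) = K*(-1/5) = -K/5)
b(N) = 6*N/5 (b(N) = N - (-1)*N/5 = N + N/5 = 6*N/5)
b(-379) + sqrt(118130 + 70801) = (6/5)*(-379) + sqrt(118130 + 70801) = -2274/5 + sqrt(188931)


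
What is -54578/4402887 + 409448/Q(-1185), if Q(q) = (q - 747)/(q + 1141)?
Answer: 6610086559654/708864807 ≈ 9324.9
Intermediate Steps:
Q(q) = (-747 + q)/(1141 + q)
-54578/4402887 + 409448/Q(-1185) = -54578/4402887 + 409448/(((-747 - 1185)/(1141 - 1185))) = -54578*1/4402887 + 409448/((-1932/(-44))) = -54578/4402887 + 409448/((-1/44*(-1932))) = -54578/4402887 + 409448/(483/11) = -54578/4402887 + 409448*(11/483) = -54578/4402887 + 4503928/483 = 6610086559654/708864807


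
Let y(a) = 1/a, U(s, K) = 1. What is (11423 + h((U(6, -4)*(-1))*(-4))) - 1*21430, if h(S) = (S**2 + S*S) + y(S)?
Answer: -39899/4 ≈ -9974.8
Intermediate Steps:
h(S) = 1/S + 2*S**2 (h(S) = (S**2 + S*S) + 1/S = (S**2 + S**2) + 1/S = 2*S**2 + 1/S = 1/S + 2*S**2)
(11423 + h((U(6, -4)*(-1))*(-4))) - 1*21430 = (11423 + (1 + 2*((1*(-1))*(-4))**3)/(((1*(-1))*(-4)))) - 1*21430 = (11423 + (1 + 2*(-1*(-4))**3)/((-1*(-4)))) - 21430 = (11423 + (1 + 2*4**3)/4) - 21430 = (11423 + (1 + 2*64)/4) - 21430 = (11423 + (1 + 128)/4) - 21430 = (11423 + (1/4)*129) - 21430 = (11423 + 129/4) - 21430 = 45821/4 - 21430 = -39899/4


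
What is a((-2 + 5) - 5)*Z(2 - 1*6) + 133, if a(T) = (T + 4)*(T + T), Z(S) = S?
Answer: 165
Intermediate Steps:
a(T) = 2*T*(4 + T) (a(T) = (4 + T)*(2*T) = 2*T*(4 + T))
a((-2 + 5) - 5)*Z(2 - 1*6) + 133 = (2*((-2 + 5) - 5)*(4 + ((-2 + 5) - 5)))*(2 - 1*6) + 133 = (2*(3 - 5)*(4 + (3 - 5)))*(2 - 6) + 133 = (2*(-2)*(4 - 2))*(-4) + 133 = (2*(-2)*2)*(-4) + 133 = -8*(-4) + 133 = 32 + 133 = 165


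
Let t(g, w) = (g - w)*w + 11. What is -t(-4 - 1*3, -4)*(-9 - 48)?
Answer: 1311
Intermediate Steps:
t(g, w) = 11 + w*(g - w) (t(g, w) = w*(g - w) + 11 = 11 + w*(g - w))
-t(-4 - 1*3, -4)*(-9 - 48) = -(11 - 1*(-4)² + (-4 - 1*3)*(-4))*(-9 - 48) = -(11 - 1*16 + (-4 - 3)*(-4))*(-57) = -(11 - 16 - 7*(-4))*(-57) = -(11 - 16 + 28)*(-57) = -23*(-57) = -1*(-1311) = 1311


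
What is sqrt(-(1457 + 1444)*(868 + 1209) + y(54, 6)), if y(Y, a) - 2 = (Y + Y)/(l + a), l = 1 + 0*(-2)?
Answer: I*sqrt(295242619)/7 ≈ 2454.7*I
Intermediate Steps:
l = 1 (l = 1 + 0 = 1)
y(Y, a) = 2 + 2*Y/(1 + a) (y(Y, a) = 2 + (Y + Y)/(1 + a) = 2 + (2*Y)/(1 + a) = 2 + 2*Y/(1 + a))
sqrt(-(1457 + 1444)*(868 + 1209) + y(54, 6)) = sqrt(-(1457 + 1444)*(868 + 1209) + 2*(1 + 54 + 6)/(1 + 6)) = sqrt(-2901*2077 + 2*61/7) = sqrt(-1*6025377 + 2*(1/7)*61) = sqrt(-6025377 + 122/7) = sqrt(-42177517/7) = I*sqrt(295242619)/7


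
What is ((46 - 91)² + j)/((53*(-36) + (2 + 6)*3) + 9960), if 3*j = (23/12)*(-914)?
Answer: 25939/145368 ≈ 0.17844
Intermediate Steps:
j = -10511/18 (j = ((23/12)*(-914))/3 = (⅓)*(-10511/6) = -10511/18 ≈ -583.94)
((46 - 91)² + j)/((53*(-36) + (2 + 6)*3) + 9960) = ((46 - 91)² - 10511/18)/((53*(-36) + (2 + 6)*3) + 9960) = ((-45)² - 10511/18)/((-1908 + 8*3) + 9960) = (2025 - 10511/18)/((-1908 + 24) + 9960) = 25939/(18*(-1884 + 9960)) = (25939/18)/8076 = (25939/18)*(1/8076) = 25939/145368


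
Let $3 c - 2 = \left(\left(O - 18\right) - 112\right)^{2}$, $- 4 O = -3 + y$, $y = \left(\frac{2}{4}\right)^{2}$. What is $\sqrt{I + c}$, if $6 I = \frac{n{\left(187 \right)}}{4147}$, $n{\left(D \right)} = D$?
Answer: $\frac{\sqrt{1825481611707}}{18096} \approx 74.663$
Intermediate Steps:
$y = \frac{1}{4}$ ($y = \left(2 \cdot \frac{1}{4}\right)^{2} = \left(\frac{1}{2}\right)^{2} = \frac{1}{4} \approx 0.25$)
$O = \frac{11}{16}$ ($O = - \frac{-3 + \frac{1}{4}}{4} = \left(- \frac{1}{4}\right) \left(- \frac{11}{4}\right) = \frac{11}{16} \approx 0.6875$)
$I = \frac{17}{2262}$ ($I = \frac{187 \cdot \frac{1}{4147}}{6} = \frac{1}{6} \cdot \frac{17}{377} = \frac{17}{2262} \approx 0.0075155$)
$c = \frac{1427091}{256}$ ($c = \frac{2}{3} + \frac{\left(\left(\frac{11}{16} - 18\right) - 112\right)^{2}}{3} = \frac{2}{3} + \frac{\left(- \frac{277}{16} - 112\right)^{2}}{3} = \frac{2}{3} + \frac{\left(- \frac{2069}{16}\right)^{2}}{3} = \frac{2}{3} + \frac{1}{3} \cdot \frac{4280761}{256} = \frac{2}{3} + \frac{4280761}{768} = \frac{1427091}{256} \approx 5574.6$)
$\sqrt{I + c} = \sqrt{\frac{17}{2262} + \frac{1427091}{256}} = \sqrt{\frac{1614042097}{289536}} = \frac{\sqrt{1825481611707}}{18096}$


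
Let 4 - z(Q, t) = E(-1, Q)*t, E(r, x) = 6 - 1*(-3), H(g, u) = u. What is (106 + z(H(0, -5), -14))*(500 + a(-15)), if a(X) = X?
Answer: 114460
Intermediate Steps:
E(r, x) = 9 (E(r, x) = 6 + 3 = 9)
z(Q, t) = 4 - 9*t
(106 + z(H(0, -5), -14))*(500 + a(-15)) = (106 + (4 - 9*(-14)))*(500 - 15) = (106 + (4 + 126))*485 = (106 + 130)*485 = 236*485 = 114460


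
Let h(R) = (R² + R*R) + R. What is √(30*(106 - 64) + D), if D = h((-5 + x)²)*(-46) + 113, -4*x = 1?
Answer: I*√4466335/8 ≈ 264.17*I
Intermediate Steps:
x = -¼ (x = -¼*1 = -¼ ≈ -0.25000)
h(R) = R + 2*R² (h(R) = (R² + R²) + R = 2*R² + R = R + 2*R²)
D = -4546975/64 (D = ((-5 - ¼)²*(1 + 2*(-5 - ¼)²))*(-46) + 113 = ((-21/4)²*(1 + 2*(-21/4)²))*(-46) + 113 = (441*(1 + 2*(441/16))/16)*(-46) + 113 = (441*(1 + 441/8)/16)*(-46) + 113 = ((441/16)*(449/8))*(-46) + 113 = (198009/128)*(-46) + 113 = -4554207/64 + 113 = -4546975/64 ≈ -71047.)
√(30*(106 - 64) + D) = √(30*(106 - 64) - 4546975/64) = √(30*42 - 4546975/64) = √(1260 - 4546975/64) = √(-4466335/64) = I*√4466335/8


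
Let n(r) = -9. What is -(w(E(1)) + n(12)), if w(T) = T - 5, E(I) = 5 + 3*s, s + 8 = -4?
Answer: 45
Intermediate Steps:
s = -12 (s = -8 - 4 = -12)
E(I) = -31 (E(I) = 5 + 3*(-12) = 5 - 36 = -31)
w(T) = -5 + T
-(w(E(1)) + n(12)) = -((-5 - 31) - 9) = -(-36 - 9) = -1*(-45) = 45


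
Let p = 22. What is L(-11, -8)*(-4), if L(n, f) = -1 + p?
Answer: -84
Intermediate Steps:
L(n, f) = 21 (L(n, f) = -1 + 22 = 21)
L(-11, -8)*(-4) = 21*(-4) = -84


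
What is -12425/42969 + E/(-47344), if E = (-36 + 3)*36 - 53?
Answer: -534924671/2034324336 ≈ -0.26295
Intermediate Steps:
E = -1241 (E = -33*36 - 53 = -1188 - 53 = -1241)
-12425/42969 + E/(-47344) = -12425/42969 - 1241/(-47344) = -12425*1/42969 - 1241*(-1/47344) = -12425/42969 + 1241/47344 = -534924671/2034324336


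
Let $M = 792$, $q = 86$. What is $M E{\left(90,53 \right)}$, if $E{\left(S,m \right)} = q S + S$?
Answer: $6201360$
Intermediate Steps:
$E{\left(S,m \right)} = 87 S$ ($E{\left(S,m \right)} = 86 S + S = 87 S$)
$M E{\left(90,53 \right)} = 792 \cdot 87 \cdot 90 = 792 \cdot 7830 = 6201360$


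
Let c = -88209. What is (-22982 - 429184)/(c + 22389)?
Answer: 75361/10970 ≈ 6.8697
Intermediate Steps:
(-22982 - 429184)/(c + 22389) = (-22982 - 429184)/(-88209 + 22389) = -452166/(-65820) = -452166*(-1/65820) = 75361/10970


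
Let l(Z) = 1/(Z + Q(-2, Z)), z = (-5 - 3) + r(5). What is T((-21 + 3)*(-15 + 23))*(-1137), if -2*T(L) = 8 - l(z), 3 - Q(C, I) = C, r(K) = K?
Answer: 17055/4 ≈ 4263.8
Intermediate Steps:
Q(C, I) = 3 - C
z = -3 (z = (-5 - 3) + 5 = -8 + 5 = -3)
l(Z) = 1/(5 + Z) (l(Z) = 1/(Z + (3 - 1*(-2))) = 1/(Z + (3 + 2)) = 1/(Z + 5) = 1/(5 + Z))
T(L) = -15/4 (T(L) = -(8 - 1/(5 - 3))/2 = -(8 - 1/2)/2 = -(8 - 1*½)/2 = -(8 - ½)/2 = -½*15/2 = -15/4)
T((-21 + 3)*(-15 + 23))*(-1137) = -15/4*(-1137) = 17055/4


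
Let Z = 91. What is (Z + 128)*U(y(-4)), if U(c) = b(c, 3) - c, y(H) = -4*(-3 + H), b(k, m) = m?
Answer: -5475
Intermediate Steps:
y(H) = 12 - 4*H
U(c) = 3 - c
(Z + 128)*U(y(-4)) = (91 + 128)*(3 - (12 - 4*(-4))) = 219*(3 - (12 + 16)) = 219*(3 - 1*28) = 219*(3 - 28) = 219*(-25) = -5475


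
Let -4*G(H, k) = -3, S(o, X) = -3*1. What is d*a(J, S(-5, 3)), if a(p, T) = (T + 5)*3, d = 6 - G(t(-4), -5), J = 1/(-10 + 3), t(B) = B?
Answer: 63/2 ≈ 31.500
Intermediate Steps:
S(o, X) = -3
G(H, k) = 3/4 (G(H, k) = -1/4*(-3) = 3/4)
J = -1/7 (J = 1/(-7) = -1/7 ≈ -0.14286)
d = 21/4 (d = 6 - 1*3/4 = 6 - 3/4 = 21/4 ≈ 5.2500)
a(p, T) = 15 + 3*T (a(p, T) = (5 + T)*3 = 15 + 3*T)
d*a(J, S(-5, 3)) = 21*(15 + 3*(-3))/4 = 21*(15 - 9)/4 = (21/4)*6 = 63/2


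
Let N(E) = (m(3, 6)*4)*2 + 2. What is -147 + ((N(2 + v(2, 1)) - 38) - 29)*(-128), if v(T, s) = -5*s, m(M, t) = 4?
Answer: 4077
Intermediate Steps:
N(E) = 34 (N(E) = (4*4)*2 + 2 = 16*2 + 2 = 32 + 2 = 34)
-147 + ((N(2 + v(2, 1)) - 38) - 29)*(-128) = -147 + ((34 - 38) - 29)*(-128) = -147 + (-4 - 29)*(-128) = -147 - 33*(-128) = -147 + 4224 = 4077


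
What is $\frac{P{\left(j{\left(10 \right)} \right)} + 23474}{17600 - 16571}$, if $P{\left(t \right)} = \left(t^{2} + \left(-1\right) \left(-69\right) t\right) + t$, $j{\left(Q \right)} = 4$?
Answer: $\frac{23770}{1029} \approx 23.1$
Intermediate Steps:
$P{\left(t \right)} = t^{2} + 70 t$ ($P{\left(t \right)} = \left(t^{2} + 69 t\right) + t = t^{2} + 70 t$)
$\frac{P{\left(j{\left(10 \right)} \right)} + 23474}{17600 - 16571} = \frac{4 \left(70 + 4\right) + 23474}{17600 - 16571} = \frac{4 \cdot 74 + 23474}{1029} = \left(296 + 23474\right) \frac{1}{1029} = 23770 \cdot \frac{1}{1029} = \frac{23770}{1029}$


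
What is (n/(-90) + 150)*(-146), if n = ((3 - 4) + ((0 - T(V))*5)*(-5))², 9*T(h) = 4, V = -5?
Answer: -79220987/3645 ≈ -21734.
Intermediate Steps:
T(h) = 4/9 (T(h) = (⅑)*4 = 4/9)
n = 8281/81 (n = ((3 - 4) + ((0 - 1*4/9)*5)*(-5))² = (-1 + ((0 - 4/9)*5)*(-5))² = (-1 - 4/9*5*(-5))² = (-1 - 20/9*(-5))² = (-1 + 100/9)² = (91/9)² = 8281/81 ≈ 102.23)
(n/(-90) + 150)*(-146) = ((8281/81)/(-90) + 150)*(-146) = ((8281/81)*(-1/90) + 150)*(-146) = (-8281/7290 + 150)*(-146) = (1085219/7290)*(-146) = -79220987/3645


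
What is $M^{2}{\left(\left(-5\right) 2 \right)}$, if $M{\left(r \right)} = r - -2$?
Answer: $64$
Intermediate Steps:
$M{\left(r \right)} = 2 + r$ ($M{\left(r \right)} = r + 2 = 2 + r$)
$M^{2}{\left(\left(-5\right) 2 \right)} = \left(2 - 10\right)^{2} = \left(-8\right)^{2} = 64$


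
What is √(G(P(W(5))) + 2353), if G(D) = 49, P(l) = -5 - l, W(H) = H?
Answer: √2402 ≈ 49.010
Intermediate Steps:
√(G(P(W(5))) + 2353) = √(49 + 2353) = √2402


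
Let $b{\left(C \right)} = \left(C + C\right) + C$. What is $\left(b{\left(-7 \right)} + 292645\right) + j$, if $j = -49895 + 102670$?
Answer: $345399$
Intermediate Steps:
$b{\left(C \right)} = 3 C$ ($b{\left(C \right)} = 2 C + C = 3 C$)
$j = 52775$
$\left(b{\left(-7 \right)} + 292645\right) + j = \left(3 \left(-7\right) + 292645\right) + 52775 = \left(-21 + 292645\right) + 52775 = 292624 + 52775 = 345399$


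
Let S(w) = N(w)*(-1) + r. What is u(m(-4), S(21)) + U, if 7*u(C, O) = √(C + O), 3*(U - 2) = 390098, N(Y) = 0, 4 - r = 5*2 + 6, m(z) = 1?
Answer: 390104/3 + I*√11/7 ≈ 1.3003e+5 + 0.4738*I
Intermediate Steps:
r = -12 (r = 4 - (5*2 + 6) = 4 - (10 + 6) = 4 - 1*16 = 4 - 16 = -12)
S(w) = -12 (S(w) = 0*(-1) - 12 = 0 - 12 = -12)
U = 390104/3 (U = 2 + (⅓)*390098 = 2 + 390098/3 = 390104/3 ≈ 1.3003e+5)
u(C, O) = √(C + O)/7
u(m(-4), S(21)) + U = √(1 - 12)/7 + 390104/3 = √(-11)/7 + 390104/3 = (I*√11)/7 + 390104/3 = I*√11/7 + 390104/3 = 390104/3 + I*√11/7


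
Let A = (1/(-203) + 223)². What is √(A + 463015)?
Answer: √21129576959/203 ≈ 716.06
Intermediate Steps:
A = 2049191824/41209 (A = (-1/203 + 223)² = (45268/203)² = 2049191824/41209 ≈ 49727.)
√(A + 463015) = √(2049191824/41209 + 463015) = √(21129576959/41209) = √21129576959/203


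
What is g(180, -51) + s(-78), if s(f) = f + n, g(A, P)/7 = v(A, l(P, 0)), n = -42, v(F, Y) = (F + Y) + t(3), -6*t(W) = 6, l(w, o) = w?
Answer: 776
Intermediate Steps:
t(W) = -1 (t(W) = -⅙*6 = -1)
v(F, Y) = -1 + F + Y (v(F, Y) = (F + Y) - 1 = -1 + F + Y)
g(A, P) = -7 + 7*A + 7*P (g(A, P) = 7*(-1 + A + P) = -7 + 7*A + 7*P)
s(f) = -42 + f (s(f) = f - 42 = -42 + f)
g(180, -51) + s(-78) = (-7 + 7*180 + 7*(-51)) + (-42 - 78) = (-7 + 1260 - 357) - 120 = 896 - 120 = 776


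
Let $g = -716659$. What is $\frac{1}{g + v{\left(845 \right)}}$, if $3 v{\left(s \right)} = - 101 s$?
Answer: $- \frac{3}{2235322} \approx -1.3421 \cdot 10^{-6}$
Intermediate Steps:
$v{\left(s \right)} = - \frac{101 s}{3}$ ($v{\left(s \right)} = \frac{\left(-101\right) s}{3} = - \frac{101 s}{3}$)
$\frac{1}{g + v{\left(845 \right)}} = \frac{1}{-716659 - \frac{85345}{3}} = \frac{1}{- \frac{2235322}{3}} = - \frac{3}{2235322}$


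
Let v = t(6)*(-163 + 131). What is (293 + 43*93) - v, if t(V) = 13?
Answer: 4708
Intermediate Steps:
v = -416 (v = 13*(-163 + 131) = 13*(-32) = -416)
(293 + 43*93) - v = (293 + 43*93) - 1*(-416) = (293 + 3999) + 416 = 4292 + 416 = 4708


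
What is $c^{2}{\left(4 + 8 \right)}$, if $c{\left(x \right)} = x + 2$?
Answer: $196$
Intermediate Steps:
$c{\left(x \right)} = 2 + x$
$c^{2}{\left(4 + 8 \right)} = \left(2 + \left(4 + 8\right)\right)^{2} = \left(2 + 12\right)^{2} = 14^{2} = 196$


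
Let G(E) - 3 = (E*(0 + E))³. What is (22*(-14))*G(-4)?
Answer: -1262492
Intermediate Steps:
G(E) = 3 + E⁶ (G(E) = 3 + (E*(0 + E))³ = 3 + (E*E)³ = 3 + (E²)³ = 3 + E⁶)
(22*(-14))*G(-4) = (22*(-14))*(3 + (-4)⁶) = -308*(3 + 4096) = -308*4099 = -1262492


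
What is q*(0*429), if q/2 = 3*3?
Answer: 0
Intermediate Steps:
q = 18 (q = 2*(3*3) = 2*9 = 18)
q*(0*429) = 18*(0*429) = 18*0 = 0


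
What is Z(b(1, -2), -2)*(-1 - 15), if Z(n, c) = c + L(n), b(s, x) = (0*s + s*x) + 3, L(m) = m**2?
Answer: 16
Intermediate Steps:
b(s, x) = 3 + s*x (b(s, x) = (0 + s*x) + 3 = s*x + 3 = 3 + s*x)
Z(n, c) = c + n**2
Z(b(1, -2), -2)*(-1 - 15) = (-2 + (3 + 1*(-2))**2)*(-1 - 15) = (-2 + (3 - 2)**2)*(-16) = (-2 + 1**2)*(-16) = (-2 + 1)*(-16) = -1*(-16) = 16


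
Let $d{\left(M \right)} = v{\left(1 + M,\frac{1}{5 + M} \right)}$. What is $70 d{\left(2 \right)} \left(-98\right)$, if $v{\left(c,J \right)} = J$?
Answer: $-980$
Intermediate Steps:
$d{\left(M \right)} = \frac{1}{5 + M}$
$70 d{\left(2 \right)} \left(-98\right) = \frac{70}{5 + 2} \left(-98\right) = \frac{70}{7} \left(-98\right) = 70 \cdot \frac{1}{7} \left(-98\right) = 10 \left(-98\right) = -980$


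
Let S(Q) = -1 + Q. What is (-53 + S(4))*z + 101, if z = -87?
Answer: 4451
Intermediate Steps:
(-53 + S(4))*z + 101 = (-53 + (-1 + 4))*(-87) + 101 = (-53 + 3)*(-87) + 101 = -50*(-87) + 101 = 4350 + 101 = 4451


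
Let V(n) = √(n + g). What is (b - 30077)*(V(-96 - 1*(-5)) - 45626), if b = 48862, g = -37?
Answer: -857084410 + 150280*I*√2 ≈ -8.5708e+8 + 2.1253e+5*I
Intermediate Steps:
V(n) = √(-37 + n) (V(n) = √(n - 37) = √(-37 + n))
(b - 30077)*(V(-96 - 1*(-5)) - 45626) = (48862 - 30077)*(√(-37 + (-96 - 1*(-5))) - 45626) = 18785*(√(-37 + (-96 + 5)) - 45626) = 18785*(√(-37 - 91) - 45626) = 18785*(√(-128) - 45626) = 18785*(8*I*√2 - 45626) = 18785*(-45626 + 8*I*√2) = -857084410 + 150280*I*√2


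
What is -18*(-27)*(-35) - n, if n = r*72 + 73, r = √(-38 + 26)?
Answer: -17083 - 144*I*√3 ≈ -17083.0 - 249.42*I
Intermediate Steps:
r = 2*I*√3 (r = √(-12) = 2*I*√3 ≈ 3.4641*I)
n = 73 + 144*I*√3 (n = (2*I*√3)*72 + 73 = 144*I*√3 + 73 = 73 + 144*I*√3 ≈ 73.0 + 249.42*I)
-18*(-27)*(-35) - n = -18*(-27)*(-35) - (73 + 144*I*√3) = 486*(-35) + (-73 - 144*I*√3) = -17010 + (-73 - 144*I*√3) = -17083 - 144*I*√3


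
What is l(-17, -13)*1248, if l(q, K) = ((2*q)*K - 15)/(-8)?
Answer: -66612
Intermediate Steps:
l(q, K) = 15/8 - K*q/4 (l(q, K) = (2*K*q - 15)*(-1/8) = (-15 + 2*K*q)*(-1/8) = 15/8 - K*q/4)
l(-17, -13)*1248 = (15/8 - 1/4*(-13)*(-17))*1248 = (15/8 - 221/4)*1248 = -427/8*1248 = -66612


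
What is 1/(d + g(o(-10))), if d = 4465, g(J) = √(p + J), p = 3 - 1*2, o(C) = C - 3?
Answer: 4465/19936237 - 2*I*√3/19936237 ≈ 0.00022396 - 1.7376e-7*I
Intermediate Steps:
o(C) = -3 + C
p = 1 (p = 3 - 2 = 1)
g(J) = √(1 + J)
1/(d + g(o(-10))) = 1/(4465 + √(1 + (-3 - 10))) = 1/(4465 + √(1 - 13)) = 1/(4465 + √(-12)) = 1/(4465 + 2*I*√3)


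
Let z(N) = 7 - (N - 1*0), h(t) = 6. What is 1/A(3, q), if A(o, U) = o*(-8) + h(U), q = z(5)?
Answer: -1/18 ≈ -0.055556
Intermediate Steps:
z(N) = 7 - N (z(N) = 7 - (N + 0) = 7 - N)
q = 2 (q = 7 - 1*5 = 7 - 5 = 2)
A(o, U) = 6 - 8*o (A(o, U) = o*(-8) + 6 = -8*o + 6 = 6 - 8*o)
1/A(3, q) = 1/(6 - 8*3) = 1/(6 - 24) = 1/(-18) = -1/18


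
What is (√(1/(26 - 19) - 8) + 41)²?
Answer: (287 + I*√385)²/49 ≈ 1673.1 + 229.85*I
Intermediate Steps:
(√(1/(26 - 19) - 8) + 41)² = (√(1/7 - 8) + 41)² = (√(⅐ - 8) + 41)² = (√(-55/7) + 41)² = (I*√385/7 + 41)² = (41 + I*√385/7)²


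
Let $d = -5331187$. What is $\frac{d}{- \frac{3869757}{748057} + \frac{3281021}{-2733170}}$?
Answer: $\frac{10899968748148169030}{13031094465887} \approx 8.3646 \cdot 10^{5}$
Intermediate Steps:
$\frac{d}{- \frac{3869757}{748057} + \frac{3281021}{-2733170}} = - \frac{5331187}{- \frac{3869757}{748057} + \frac{3281021}{-2733170}} = - \frac{5331187}{\left(-3869757\right) \frac{1}{748057} + 3281021 \left(- \frac{1}{2733170}\right)} = - \frac{5331187}{- \frac{3869757}{748057} - \frac{3281021}{2733170}} = - \frac{5331187}{- \frac{13031094465887}{2044566950690}} = \left(-5331187\right) \left(- \frac{2044566950690}{13031094465887}\right) = \frac{10899968748148169030}{13031094465887}$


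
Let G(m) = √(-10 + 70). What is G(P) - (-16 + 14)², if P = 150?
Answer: -4 + 2*√15 ≈ 3.7460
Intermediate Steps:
G(m) = 2*√15 (G(m) = √60 = 2*√15)
G(P) - (-16 + 14)² = 2*√15 - (-16 + 14)² = 2*√15 - 1*(-2)² = 2*√15 - 1*4 = 2*√15 - 4 = -4 + 2*√15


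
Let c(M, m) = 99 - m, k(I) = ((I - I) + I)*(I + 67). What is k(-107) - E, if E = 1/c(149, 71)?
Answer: 119839/28 ≈ 4280.0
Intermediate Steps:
k(I) = I*(67 + I) (k(I) = (0 + I)*(67 + I) = I*(67 + I))
E = 1/28 (E = 1/(99 - 1*71) = 1/(99 - 71) = 1/28 ≈ 0.035714)
k(-107) - E = -107*(67 - 107) - 1*1/28 = -107*(-40) - 1/28 = 4280 - 1/28 = 119839/28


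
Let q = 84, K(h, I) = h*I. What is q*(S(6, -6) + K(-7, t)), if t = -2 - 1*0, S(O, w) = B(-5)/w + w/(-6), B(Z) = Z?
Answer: 1330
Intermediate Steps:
S(O, w) = -5/w - w/6 (S(O, w) = -5/w + w/(-6) = -5/w + w*(-1/6) = -5/w - w/6)
t = -2 (t = -2 + 0 = -2)
K(h, I) = I*h
q*(S(6, -6) + K(-7, t)) = 84*((-5/(-6) - 1/6*(-6)) - 2*(-7)) = 84*((-5*(-1/6) + 1) + 14) = 84*((5/6 + 1) + 14) = 84*(11/6 + 14) = 84*(95/6) = 1330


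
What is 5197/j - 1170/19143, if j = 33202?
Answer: 6737759/70620654 ≈ 0.095408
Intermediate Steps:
5197/j - 1170/19143 = 5197/33202 - 1170/19143 = 5197*(1/33202) - 1170*1/19143 = 5197/33202 - 130/2127 = 6737759/70620654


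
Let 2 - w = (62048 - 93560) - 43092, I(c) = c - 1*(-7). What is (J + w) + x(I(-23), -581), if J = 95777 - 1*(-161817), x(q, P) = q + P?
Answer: 331603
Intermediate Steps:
I(c) = 7 + c (I(c) = c + 7 = 7 + c)
x(q, P) = P + q
w = 74606 (w = 2 - ((62048 - 93560) - 43092) = 2 - (-31512 - 43092) = 2 - 1*(-74604) = 2 + 74604 = 74606)
J = 257594 (J = 95777 + 161817 = 257594)
(J + w) + x(I(-23), -581) = (257594 + 74606) + (-581 + (7 - 23)) = 332200 + (-581 - 16) = 332200 - 597 = 331603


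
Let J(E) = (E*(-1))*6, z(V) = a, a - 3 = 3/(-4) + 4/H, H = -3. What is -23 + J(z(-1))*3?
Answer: -79/2 ≈ -39.500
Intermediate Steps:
a = 11/12 (a = 3 + (3/(-4) + 4/(-3)) = 3 + (3*(-1/4) + 4*(-1/3)) = 3 + (-3/4 - 4/3) = 3 - 25/12 = 11/12 ≈ 0.91667)
z(V) = 11/12
J(E) = -6*E (J(E) = -E*6 = -6*E)
-23 + J(z(-1))*3 = -23 - 6*11/12*3 = -23 - 11/2*3 = -23 - 33/2 = -79/2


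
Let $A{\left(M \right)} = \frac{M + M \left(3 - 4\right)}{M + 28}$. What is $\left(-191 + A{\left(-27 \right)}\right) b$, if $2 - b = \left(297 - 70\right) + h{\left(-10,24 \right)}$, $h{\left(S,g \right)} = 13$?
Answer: $45458$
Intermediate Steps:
$A{\left(M \right)} = 0$ ($A{\left(M \right)} = \frac{M + M \left(-1\right)}{28 + M} = \frac{M - M}{28 + M} = \frac{0}{28 + M} = 0$)
$b = -238$ ($b = 2 - \left(\left(297 - 70\right) + 13\right) = 2 - \left(227 + 13\right) = 2 - 240 = -238$)
$\left(-191 + A{\left(-27 \right)}\right) b = \left(-191 + 0\right) \left(-238\right) = \left(-191\right) \left(-238\right) = 45458$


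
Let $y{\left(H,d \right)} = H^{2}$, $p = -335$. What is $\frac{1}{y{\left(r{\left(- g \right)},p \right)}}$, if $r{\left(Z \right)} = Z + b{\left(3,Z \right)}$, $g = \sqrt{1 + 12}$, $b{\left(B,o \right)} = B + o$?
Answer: $\frac{1}{\left(3 - 2 \sqrt{13}\right)^{2}} \approx 0.056391$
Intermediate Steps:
$g = \sqrt{13} \approx 3.6056$
$r{\left(Z \right)} = 3 + 2 Z$ ($r{\left(Z \right)} = Z + \left(3 + Z\right) = 3 + 2 Z$)
$\frac{1}{y{\left(r{\left(- g \right)},p \right)}} = \frac{1}{\left(3 + 2 \left(- \sqrt{13}\right)\right)^{2}} = \frac{1}{\left(3 - 2 \sqrt{13}\right)^{2}}$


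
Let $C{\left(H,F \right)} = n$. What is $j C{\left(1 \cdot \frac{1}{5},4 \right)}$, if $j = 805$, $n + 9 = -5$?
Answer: $-11270$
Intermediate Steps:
$n = -14$ ($n = -9 - 5 = -14$)
$C{\left(H,F \right)} = -14$
$j C{\left(1 \cdot \frac{1}{5},4 \right)} = 805 \left(-14\right) = -11270$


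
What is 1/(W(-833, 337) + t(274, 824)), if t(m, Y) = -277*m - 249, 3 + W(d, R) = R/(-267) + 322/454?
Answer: -60609/4615408862 ≈ -1.3132e-5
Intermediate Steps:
W(d, R) = -520/227 - R/267 (W(d, R) = -3 + (R/(-267) + 322/454) = -3 + (R*(-1/267) + 322*(1/454)) = -3 + (-R/267 + 161/227) = -3 + (161/227 - R/267) = -520/227 - R/267)
t(m, Y) = -249 - 277*m
1/(W(-833, 337) + t(274, 824)) = 1/((-520/227 - 1/267*337) + (-249 - 277*274)) = 1/((-520/227 - 337/267) + (-249 - 75898)) = 1/(-215339/60609 - 76147) = 1/(-4615408862/60609) = -60609/4615408862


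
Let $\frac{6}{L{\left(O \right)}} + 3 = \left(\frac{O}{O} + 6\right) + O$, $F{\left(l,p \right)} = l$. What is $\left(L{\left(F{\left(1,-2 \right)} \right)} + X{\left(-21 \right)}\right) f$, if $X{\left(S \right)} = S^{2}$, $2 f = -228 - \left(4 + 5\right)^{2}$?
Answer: $- \frac{683199}{10} \approx -68320.0$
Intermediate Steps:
$L{\left(O \right)} = \frac{6}{4 + O}$ ($L{\left(O \right)} = \frac{6}{-3 + \left(\left(\frac{O}{O} + 6\right) + O\right)} = \frac{6}{-3 + \left(\left(1 + 6\right) + O\right)} = \frac{6}{-3 + \left(7 + O\right)} = \frac{6}{4 + O}$)
$f = - \frac{309}{2}$ ($f = \frac{-228 - \left(4 + 5\right)^{2}}{2} = \frac{-228 - 9^{2}}{2} = \frac{-228 - 81}{2} = \frac{1}{2} \left(-309\right) = - \frac{309}{2} \approx -154.5$)
$\left(L{\left(F{\left(1,-2 \right)} \right)} + X{\left(-21 \right)}\right) f = \left(\frac{6}{4 + 1} + \left(-21\right)^{2}\right) \left(- \frac{309}{2}\right) = \left(\frac{6}{5} + 441\right) \left(- \frac{309}{2}\right) = \frac{2211}{5} \left(- \frac{309}{2}\right) = - \frac{683199}{10}$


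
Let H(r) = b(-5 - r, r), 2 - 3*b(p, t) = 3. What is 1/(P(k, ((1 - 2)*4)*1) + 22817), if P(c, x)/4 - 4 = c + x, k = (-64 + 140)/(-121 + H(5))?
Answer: 91/2076119 ≈ 4.3832e-5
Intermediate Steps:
b(p, t) = -⅓ (b(p, t) = ⅔ - ⅓*3 = ⅔ - 1 = -⅓)
H(r) = -⅓
k = -57/91 (k = (-64 + 140)/(-121 - ⅓) = 76/(-364/3) = 76*(-3/364) = -57/91 ≈ -0.62637)
P(c, x) = 16 + 4*c + 4*x (P(c, x) = 16 + 4*(c + x) = 16 + (4*c + 4*x) = 16 + 4*c + 4*x)
1/(P(k, ((1 - 2)*4)*1) + 22817) = 1/((16 + 4*(-57/91) + 4*(((1 - 2)*4)*1)) + 22817) = 1/((16 - 228/91 + 4*(-1*4*1)) + 22817) = 1/((16 - 228/91 + 4*(-4*1)) + 22817) = 1/((16 - 228/91 + 4*(-4)) + 22817) = 1/((16 - 228/91 - 16) + 22817) = 1/(-228/91 + 22817) = 1/(2076119/91) = 91/2076119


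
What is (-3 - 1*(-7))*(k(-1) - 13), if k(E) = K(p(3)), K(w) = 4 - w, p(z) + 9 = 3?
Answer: -12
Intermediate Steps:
p(z) = -6 (p(z) = -9 + 3 = -6)
k(E) = 10 (k(E) = 4 - 1*(-6) = 4 + 6 = 10)
(-3 - 1*(-7))*(k(-1) - 13) = (-3 - 1*(-7))*(10 - 13) = (-3 + 7)*(-3) = 4*(-3) = -12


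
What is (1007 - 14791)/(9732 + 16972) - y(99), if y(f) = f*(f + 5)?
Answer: -34369771/3338 ≈ -10297.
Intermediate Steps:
y(f) = f*(5 + f)
(1007 - 14791)/(9732 + 16972) - y(99) = (1007 - 14791)/(9732 + 16972) - 99*(5 + 99) = -13784/26704 - 99*104 = -13784*1/26704 - 1*10296 = -1723/3338 - 10296 = -34369771/3338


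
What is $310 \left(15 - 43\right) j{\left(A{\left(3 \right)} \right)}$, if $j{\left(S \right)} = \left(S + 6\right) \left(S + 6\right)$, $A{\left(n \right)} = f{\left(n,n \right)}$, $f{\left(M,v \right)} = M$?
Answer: $-703080$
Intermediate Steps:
$A{\left(n \right)} = n$
$j{\left(S \right)} = \left(6 + S\right)^{2}$ ($j{\left(S \right)} = \left(6 + S\right) \left(6 + S\right) = \left(6 + S\right)^{2}$)
$310 \left(15 - 43\right) j{\left(A{\left(3 \right)} \right)} = 310 \left(15 - 43\right) \left(6 + 3\right)^{2} = 310 \left(- 28 \cdot 9^{2}\right) = 310 \left(\left(-28\right) 81\right) = 310 \left(-2268\right) = -703080$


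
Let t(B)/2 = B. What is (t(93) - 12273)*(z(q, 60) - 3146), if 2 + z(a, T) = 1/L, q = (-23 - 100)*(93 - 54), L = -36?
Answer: 152200847/4 ≈ 3.8050e+7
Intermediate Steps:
t(B) = 2*B
q = -4797 (q = -123*39 = -4797)
z(a, T) = -73/36 (z(a, T) = -2 + 1/(-36) = -2 - 1/36 = -73/36)
(t(93) - 12273)*(z(q, 60) - 3146) = (2*93 - 12273)*(-73/36 - 3146) = (186 - 12273)*(-113329/36) = -12087*(-113329/36) = 152200847/4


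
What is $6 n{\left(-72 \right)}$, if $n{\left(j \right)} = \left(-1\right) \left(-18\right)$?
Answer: $108$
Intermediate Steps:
$n{\left(j \right)} = 18$
$6 n{\left(-72 \right)} = 6 \cdot 18 = 108$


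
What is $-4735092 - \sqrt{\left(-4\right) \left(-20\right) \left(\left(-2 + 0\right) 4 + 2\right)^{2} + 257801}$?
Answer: $-4735092 - \sqrt{260681} \approx -4.7356 \cdot 10^{6}$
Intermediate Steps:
$-4735092 - \sqrt{\left(-4\right) \left(-20\right) \left(\left(-2 + 0\right) 4 + 2\right)^{2} + 257801} = -4735092 - \sqrt{80 \left(\left(-2\right) 4 + 2\right)^{2} + 257801} = -4735092 - \sqrt{80 \left(-8 + 2\right)^{2} + 257801} = -4735092 - \sqrt{80 \left(-6\right)^{2} + 257801} = -4735092 - \sqrt{80 \cdot 36 + 257801} = -4735092 - \sqrt{2880 + 257801} = -4735092 - \sqrt{260681}$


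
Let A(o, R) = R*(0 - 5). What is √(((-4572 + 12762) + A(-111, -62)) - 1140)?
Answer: 8*√115 ≈ 85.790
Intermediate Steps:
A(o, R) = -5*R (A(o, R) = R*(-5) = -5*R)
√(((-4572 + 12762) + A(-111, -62)) - 1140) = √(((-4572 + 12762) - 5*(-62)) - 1140) = √((8190 + 310) - 1140) = √(8500 - 1140) = √7360 = 8*√115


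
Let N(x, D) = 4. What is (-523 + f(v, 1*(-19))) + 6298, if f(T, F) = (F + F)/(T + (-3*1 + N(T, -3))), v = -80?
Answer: 456263/79 ≈ 5775.5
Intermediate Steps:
f(T, F) = 2*F/(1 + T) (f(T, F) = (F + F)/(T + (-3*1 + 4)) = (2*F)/(T + (-3 + 4)) = (2*F)/(T + 1) = (2*F)/(1 + T) = 2*F/(1 + T))
(-523 + f(v, 1*(-19))) + 6298 = (-523 + 2*(1*(-19))/(1 - 80)) + 6298 = (-523 + 2*(-19)/(-79)) + 6298 = (-523 + 2*(-19)*(-1/79)) + 6298 = (-523 + 38/79) + 6298 = -41279/79 + 6298 = 456263/79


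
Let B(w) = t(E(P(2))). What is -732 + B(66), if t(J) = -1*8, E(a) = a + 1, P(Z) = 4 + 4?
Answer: -740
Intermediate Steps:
P(Z) = 8
E(a) = 1 + a
t(J) = -8
B(w) = -8
-732 + B(66) = -732 - 8 = -740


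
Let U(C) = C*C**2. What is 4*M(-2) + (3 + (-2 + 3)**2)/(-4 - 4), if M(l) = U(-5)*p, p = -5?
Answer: 4999/2 ≈ 2499.5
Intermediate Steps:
U(C) = C**3
M(l) = 625 (M(l) = (-5)**3*(-5) = -125*(-5) = 625)
4*M(-2) + (3 + (-2 + 3)**2)/(-4 - 4) = 4*625 + (3 + (-2 + 3)**2)/(-4 - 4) = 2500 + (3 + 1**2)/(-8) = 2500 + (3 + 1)*(-1/8) = 2500 + 4*(-1/8) = 2500 - 1/2 = 4999/2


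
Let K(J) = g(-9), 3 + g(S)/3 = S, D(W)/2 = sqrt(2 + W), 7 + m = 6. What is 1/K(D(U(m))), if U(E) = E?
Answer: -1/36 ≈ -0.027778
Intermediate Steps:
m = -1 (m = -7 + 6 = -1)
D(W) = 2*sqrt(2 + W)
g(S) = -9 + 3*S
K(J) = -36 (K(J) = -9 + 3*(-9) = -9 - 27 = -36)
1/K(D(U(m))) = 1/(-36) = -1/36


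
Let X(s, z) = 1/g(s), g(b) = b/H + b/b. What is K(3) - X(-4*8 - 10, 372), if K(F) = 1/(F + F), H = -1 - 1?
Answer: 4/33 ≈ 0.12121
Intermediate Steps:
H = -2
g(b) = 1 - b/2 (g(b) = b/(-2) + b/b = b*(-½) + 1 = -b/2 + 1 = 1 - b/2)
X(s, z) = 1/(1 - s/2)
K(F) = 1/(2*F)
K(3) - X(-4*8 - 10, 372) = (½)/3 - 2/(2 - (-4*8 - 10)) = (½)*(⅓) - 2/(2 - (-32 - 10)) = ⅙ - 2/(2 - 1*(-42)) = ⅙ - 2/(2 + 42) = ⅙ - 2/44 = ⅙ - 1*1/22 = ⅙ - 1/22 = 4/33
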